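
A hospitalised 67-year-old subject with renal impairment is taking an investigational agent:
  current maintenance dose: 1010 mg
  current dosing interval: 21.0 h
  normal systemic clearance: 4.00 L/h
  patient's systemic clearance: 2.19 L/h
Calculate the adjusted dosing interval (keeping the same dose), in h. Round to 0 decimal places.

38 h

To keep the same average steady-state level, dosing rate must scale with clearance.
CL ratio = 2.19 / 4.00 = 0.5475
New interval (same dose) = 21.0 / 0.5475 = 38.36 h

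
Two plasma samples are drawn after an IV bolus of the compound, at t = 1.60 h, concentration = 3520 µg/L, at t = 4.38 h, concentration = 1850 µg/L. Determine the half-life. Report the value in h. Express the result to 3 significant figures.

3.00 h

k = ln(C₁/C₂) / (t₂ − t₁) = ln(3520/1850) / (4.38 − 1.60)
  = 0.6433 / 2.780 = 0.2314 h⁻¹
t½ = ln2 / k = 0.693147 / 0.2314 = 2.995 h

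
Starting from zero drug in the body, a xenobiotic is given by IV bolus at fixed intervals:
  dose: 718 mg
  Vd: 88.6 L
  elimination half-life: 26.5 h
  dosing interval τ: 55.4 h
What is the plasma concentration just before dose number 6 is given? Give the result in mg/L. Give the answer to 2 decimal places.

2.48 mg/L

C₀ per dose = Dose / Vd = 718 / 88.6 = 8.104 mg/L
k = ln2 / t½ = 0.693147 / 26.5 = 0.02616 h⁻¹
Fraction remaining after one interval: r = e^(−kτ) = e^(−0.02616 × 55.4) = 0.2347
Before dose 6, 5 doses have been given (aged 1τ, 2τ, 3τ, 4τ, 5τ).
C_trough = C₀ × (r + r² + … + r^5) = C₀ × r(1−r^5)/(1−r)
        = 8.104 × 0.2347 × (1 − 0.0007121) / (1 − 0.2347) = 2.484 mg/L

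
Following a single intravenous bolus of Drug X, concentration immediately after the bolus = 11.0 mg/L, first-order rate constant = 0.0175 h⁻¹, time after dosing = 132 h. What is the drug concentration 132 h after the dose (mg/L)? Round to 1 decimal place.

C = C₀ · e^(−k·t) = 11.00 × e^(−0.01750 × 132)
  = 11.00 × 0.09926 = 1.092 mg/L

1.1 mg/L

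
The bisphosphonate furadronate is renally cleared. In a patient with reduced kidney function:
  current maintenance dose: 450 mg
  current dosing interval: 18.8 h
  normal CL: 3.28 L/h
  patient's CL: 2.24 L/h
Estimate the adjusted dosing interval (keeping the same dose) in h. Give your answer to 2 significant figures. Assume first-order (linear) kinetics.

28 h

To keep the same average steady-state level, dosing rate must scale with clearance.
CL ratio = 2.24 / 3.28 = 0.6829
New interval (same dose) = 18.8 / 0.6829 = 27.53 h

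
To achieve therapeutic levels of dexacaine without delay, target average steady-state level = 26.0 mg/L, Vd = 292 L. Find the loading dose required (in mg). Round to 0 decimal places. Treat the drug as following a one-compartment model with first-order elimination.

7592 mg

LD = Css × Vd = 26.0 × 292 = 7592 mg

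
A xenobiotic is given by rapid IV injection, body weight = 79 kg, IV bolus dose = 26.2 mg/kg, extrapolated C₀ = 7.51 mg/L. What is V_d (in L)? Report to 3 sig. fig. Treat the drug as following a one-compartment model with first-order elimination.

Dose = 26.2 × 79 = 2070 mg
Vd = Dose / C₀ = 2070 / 7.51 = 275.6 L

276 L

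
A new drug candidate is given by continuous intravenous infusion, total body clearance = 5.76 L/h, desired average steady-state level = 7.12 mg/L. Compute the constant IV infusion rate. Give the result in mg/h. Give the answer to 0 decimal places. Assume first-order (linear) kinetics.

41 mg/h

At steady state, infusion rate R₀ = Css × CL = 7.12 × 5.760 = 41.01 mg/h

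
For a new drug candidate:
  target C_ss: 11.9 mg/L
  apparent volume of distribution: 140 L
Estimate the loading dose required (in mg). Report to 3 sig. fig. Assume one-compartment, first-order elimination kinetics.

1670 mg

LD = Css × Vd = 11.9 × 140 = 1666 mg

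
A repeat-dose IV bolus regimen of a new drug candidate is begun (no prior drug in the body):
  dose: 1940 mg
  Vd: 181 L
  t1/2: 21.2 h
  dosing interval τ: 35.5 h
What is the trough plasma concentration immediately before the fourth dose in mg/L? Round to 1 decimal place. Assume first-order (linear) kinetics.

4.7 mg/L

C₀ per dose = Dose / Vd = 1940 / 181 = 10.72 mg/L
k = ln2 / t½ = 0.693147 / 21.2 = 0.03270 h⁻¹
Fraction remaining after one interval: r = e^(−kτ) = e^(−0.03270 × 35.5) = 0.3132
Before dose 4, 3 doses have been given (aged 1τ, 2τ, 3τ).
C_trough = C₀ × (r + r² + … + r^3) = C₀ × r(1−r^3)/(1−r)
        = 10.72 × 0.3132 × (1 − 0.03072) / (1 − 0.3132) = 4.738 mg/L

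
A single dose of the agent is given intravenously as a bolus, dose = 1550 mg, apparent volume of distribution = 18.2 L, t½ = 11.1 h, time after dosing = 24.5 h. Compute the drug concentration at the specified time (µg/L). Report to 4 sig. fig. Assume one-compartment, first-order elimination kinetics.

18440 µg/L

C₀ = Dose / Vd = 1550 / 18.2 = 85.16 mg/L
k = ln2 / t½ = 0.693147 / 11.1 = 0.06245 h⁻¹
C = C₀ · e^(−k·t) = 85.16 × e^(−0.06245 × 24.5)
  = 85.16 × 0.2165 = 18.44 mg/L
Convert: 18.44 mg/L × 1000 = 18440 µg/L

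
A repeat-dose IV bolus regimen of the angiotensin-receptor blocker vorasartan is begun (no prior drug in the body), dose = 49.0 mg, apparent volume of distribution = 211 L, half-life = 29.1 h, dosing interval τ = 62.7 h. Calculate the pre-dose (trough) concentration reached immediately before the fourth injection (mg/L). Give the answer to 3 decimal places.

0.067 mg/L

C₀ per dose = Dose / Vd = 49.0 / 211 = 0.2322 mg/L
k = ln2 / t½ = 0.693147 / 29.1 = 0.02382 h⁻¹
Fraction remaining after one interval: r = e^(−kτ) = e^(−0.02382 × 62.7) = 0.2246
Before dose 4, 3 doses have been given (aged 1τ, 2τ, 3τ).
C_trough = C₀ × (r + r² + … + r^3) = C₀ × r(1−r^3)/(1−r)
        = 0.2322 × 0.2246 × (1 − 0.01133) / (1 − 0.2246) = 0.06650 mg/L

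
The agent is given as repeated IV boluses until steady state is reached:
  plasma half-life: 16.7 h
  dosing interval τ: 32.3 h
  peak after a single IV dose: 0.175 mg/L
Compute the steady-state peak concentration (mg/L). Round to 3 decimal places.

k = ln2 / t½ = 0.693147 / 16.7 = 0.04151 h⁻¹
e^(−kτ) = e^(−0.04151 × 32.3) = 0.2616
Accumulation ratio R = 1 / (1 − e^(−kτ)) = 1 / (1 − 0.2616) = 1.354
Steady-state peak = C₀ × R = 0.175 × 1.354 = 0.2370 mg/L

0.237 mg/L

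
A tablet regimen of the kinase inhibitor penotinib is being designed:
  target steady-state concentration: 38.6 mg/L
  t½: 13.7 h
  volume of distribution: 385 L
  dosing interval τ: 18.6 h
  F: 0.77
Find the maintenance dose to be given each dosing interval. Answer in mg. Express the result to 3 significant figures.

k = ln2 / t½ = 0.693147 / 13.7 = 0.05059 h⁻¹
CL = k × Vd = 0.05059 × 385 = 19.48 L/h
At steady state, F × (Dose/τ) = Css × CL.
Dose = Css × CL × τ / F = 38.6 × 19.48 × 18.6 / 0.77 = 18160 mg

18200 mg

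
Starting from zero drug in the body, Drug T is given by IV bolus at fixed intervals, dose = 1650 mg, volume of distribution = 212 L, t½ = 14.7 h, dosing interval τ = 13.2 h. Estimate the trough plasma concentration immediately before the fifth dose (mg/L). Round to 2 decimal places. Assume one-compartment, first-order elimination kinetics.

8.27 mg/L

C₀ per dose = Dose / Vd = 1650 / 212 = 7.783 mg/L
k = ln2 / t½ = 0.693147 / 14.7 = 0.04715 h⁻¹
Fraction remaining after one interval: r = e^(−kτ) = e^(−0.04715 × 13.2) = 0.5367
Before dose 5, 4 doses have been given (aged 1τ, 2τ, 3τ, 4τ).
C_trough = C₀ × (r + r² + … + r^4) = C₀ × r(1−r^4)/(1−r)
        = 7.783 × 0.5367 × (1 − 0.08297) / (1 − 0.5367) = 8.268 mg/L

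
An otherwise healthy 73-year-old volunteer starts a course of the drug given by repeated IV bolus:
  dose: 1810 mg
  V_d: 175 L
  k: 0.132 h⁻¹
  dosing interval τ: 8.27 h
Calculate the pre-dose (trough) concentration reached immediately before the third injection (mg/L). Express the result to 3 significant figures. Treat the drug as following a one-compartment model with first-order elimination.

4.64 mg/L

C₀ per dose = Dose / Vd = 1810 / 175 = 10.34 mg/L
Fraction remaining after one interval: r = e^(−kτ) = e^(−0.1320 × 8.27) = 0.3357
Before dose 3, 2 doses have been given (aged 1τ, 2τ).
C_trough = C₀ × (r + r²) = 10.34 × (0.3357 + 0.1127) = 4.636 mg/L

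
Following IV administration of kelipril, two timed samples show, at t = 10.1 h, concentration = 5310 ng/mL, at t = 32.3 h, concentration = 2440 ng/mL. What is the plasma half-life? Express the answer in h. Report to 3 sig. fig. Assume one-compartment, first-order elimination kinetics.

k = ln(C₁/C₂) / (t₂ − t₁) = ln(5310/2440) / (32.3 − 10.1)
  = 0.7776 / 22.20 = 0.03503 h⁻¹
t½ = ln2 / k = 0.693147 / 0.03503 = 19.79 h

19.8 h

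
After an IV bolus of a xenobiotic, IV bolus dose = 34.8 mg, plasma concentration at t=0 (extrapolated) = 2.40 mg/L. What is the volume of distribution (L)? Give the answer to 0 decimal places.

15 L

Vd = Dose / C₀ = 34.80 / 2.40 = 14.50 L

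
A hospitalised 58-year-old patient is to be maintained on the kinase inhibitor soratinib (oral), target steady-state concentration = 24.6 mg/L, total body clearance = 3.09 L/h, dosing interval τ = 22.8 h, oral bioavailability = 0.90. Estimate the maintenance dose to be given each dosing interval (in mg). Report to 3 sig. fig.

At steady state, F × (Dose/τ) = Css × CL.
Dose = Css × CL × τ / F = 24.6 × 3.090 × 22.8 / 0.90 = 1926 mg

1930 mg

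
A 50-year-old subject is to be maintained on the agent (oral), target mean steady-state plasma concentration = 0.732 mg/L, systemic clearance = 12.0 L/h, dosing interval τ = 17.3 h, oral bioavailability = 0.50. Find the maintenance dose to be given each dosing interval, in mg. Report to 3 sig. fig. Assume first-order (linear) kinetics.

At steady state, F × (Dose/τ) = Css × CL.
Dose = Css × CL × τ / F = 0.732 × 12.00 × 17.3 / 0.50 = 303.9 mg

304 mg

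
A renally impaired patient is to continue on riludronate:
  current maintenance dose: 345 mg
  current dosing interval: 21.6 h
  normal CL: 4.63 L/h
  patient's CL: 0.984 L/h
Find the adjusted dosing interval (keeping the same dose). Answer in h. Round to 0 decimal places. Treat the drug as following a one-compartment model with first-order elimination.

102 h

To keep the same average steady-state level, dosing rate must scale with clearance.
CL ratio = 0.984 / 4.63 = 0.2125
New interval (same dose) = 21.6 / 0.2125 = 101.6 h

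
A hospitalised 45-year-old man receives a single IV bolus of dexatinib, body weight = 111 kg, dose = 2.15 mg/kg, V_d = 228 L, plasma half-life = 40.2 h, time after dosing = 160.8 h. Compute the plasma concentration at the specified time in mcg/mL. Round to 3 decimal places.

Total dose = 2.15 × 111 = 238.7 mg
C₀ = Dose / Vd = 238.7 / 228 = 1.047 mg/L
k = ln2 / t½ = 0.693147 / 40.2 = 0.01724 h⁻¹
t / t½ = 160.8 / 40.2 = 4 half-lives
C = C₀ × (1/2)^4 = 1.047 × 0.06250 = 0.06544 mg/L
(0.06544 mg/L = 0.06544 mcg/mL)

0.065 mcg/mL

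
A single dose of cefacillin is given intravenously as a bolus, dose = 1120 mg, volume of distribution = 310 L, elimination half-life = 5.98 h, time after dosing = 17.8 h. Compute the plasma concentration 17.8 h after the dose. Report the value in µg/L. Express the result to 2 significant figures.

460 µg/L

C₀ = Dose / Vd = 1120 / 310 = 3.613 mg/L
k = ln2 / t½ = 0.693147 / 5.98 = 0.1159 h⁻¹
C = C₀ · e^(−k·t) = 3.613 × e^(−0.1159 × 17.8)
  = 3.613 × 0.1271 = 0.4592 mg/L
Convert: 0.4592 mg/L × 1000 = 459.2 µg/L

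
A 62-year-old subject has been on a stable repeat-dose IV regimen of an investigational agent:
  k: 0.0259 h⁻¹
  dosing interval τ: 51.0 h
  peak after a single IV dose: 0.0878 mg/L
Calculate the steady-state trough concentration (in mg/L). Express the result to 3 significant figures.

0.0320 mg/L

e^(−kτ) = e^(−0.02590 × 51.0) = 0.2669
Accumulation ratio R = 1 / (1 − e^(−kτ)) = 1 / (1 − 0.2669) = 1.364
Steady-state trough = C₀ × R × e^(−kτ) = 0.0878 × 1.364 × 0.2669 = 0.03196 mg/L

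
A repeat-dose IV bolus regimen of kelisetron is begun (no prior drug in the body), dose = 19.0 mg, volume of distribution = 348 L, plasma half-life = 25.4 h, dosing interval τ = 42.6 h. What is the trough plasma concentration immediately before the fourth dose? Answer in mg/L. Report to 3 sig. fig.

C₀ per dose = Dose / Vd = 19.0 / 348 = 0.05460 mg/L
k = ln2 / t½ = 0.693147 / 25.4 = 0.02729 h⁻¹
Fraction remaining after one interval: r = e^(−kτ) = e^(−0.02729 × 42.6) = 0.3127
Before dose 4, 3 doses have been given (aged 1τ, 2τ, 3τ).
C_trough = C₀ × (r + r² + … + r^3) = C₀ × r(1−r^3)/(1−r)
        = 0.05460 × 0.3127 × (1 − 0.03058) / (1 − 0.3127) = 0.02408 mg/L

0.0241 mg/L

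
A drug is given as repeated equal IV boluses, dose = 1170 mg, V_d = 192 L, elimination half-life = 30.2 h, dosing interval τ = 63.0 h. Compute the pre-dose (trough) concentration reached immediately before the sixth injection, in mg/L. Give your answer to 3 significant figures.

1.88 mg/L

C₀ per dose = Dose / Vd = 1170 / 192 = 6.094 mg/L
k = ln2 / t½ = 0.693147 / 30.2 = 0.02295 h⁻¹
Fraction remaining after one interval: r = e^(−kτ) = e^(−0.02295 × 63.0) = 0.2355
Before dose 6, 5 doses have been given (aged 1τ, 2τ, 3τ, 4τ, 5τ).
C_trough = C₀ × (r + r² + … + r^5) = C₀ × r(1−r^5)/(1−r)
        = 6.094 × 0.2355 × (1 − 0.0007244) / (1 − 0.2355) = 1.876 mg/L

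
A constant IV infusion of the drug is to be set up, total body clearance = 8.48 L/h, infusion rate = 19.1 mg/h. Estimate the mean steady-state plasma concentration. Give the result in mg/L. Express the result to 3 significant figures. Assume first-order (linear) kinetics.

2.25 mg/L

At steady state Css = R₀ / CL = 19.1 / 8.480 = 2.252 mg/L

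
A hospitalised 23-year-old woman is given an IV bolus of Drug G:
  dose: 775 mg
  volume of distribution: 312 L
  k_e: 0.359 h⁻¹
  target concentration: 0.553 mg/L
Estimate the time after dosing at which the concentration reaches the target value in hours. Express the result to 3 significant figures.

4.18 h

C₀ = Dose / Vd = 775.0 / 312 = 2.484 mg/L
t = ln(C₀ / C) / k = ln(2.484 / 0.553) / 0.3590
  = ln(4.492) / 0.3590 = 1.502 / 0.3590 = 4.184 h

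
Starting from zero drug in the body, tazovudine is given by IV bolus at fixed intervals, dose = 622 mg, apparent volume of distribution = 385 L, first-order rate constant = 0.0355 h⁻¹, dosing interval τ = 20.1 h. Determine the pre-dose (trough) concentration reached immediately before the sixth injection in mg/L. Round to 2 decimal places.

1.51 mg/L

C₀ per dose = Dose / Vd = 622 / 385 = 1.616 mg/L
Fraction remaining after one interval: r = e^(−kτ) = e^(−0.03550 × 20.1) = 0.4899
Before dose 6, 5 doses have been given (aged 1τ, 2τ, 3τ, 4τ, 5τ).
C_trough = C₀ × (r + r² + … + r^5) = C₀ × r(1−r^5)/(1−r)
        = 1.616 × 0.4899 × (1 − 0.02822) / (1 − 0.4899) = 1.508 mg/L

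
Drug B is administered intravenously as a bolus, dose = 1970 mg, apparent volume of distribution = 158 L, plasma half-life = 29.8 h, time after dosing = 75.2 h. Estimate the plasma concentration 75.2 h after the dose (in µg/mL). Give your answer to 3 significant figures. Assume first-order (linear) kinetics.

2.17 µg/mL

C₀ = Dose / Vd = 1970 / 158 = 12.47 mg/L
k = ln2 / t½ = 0.693147 / 29.8 = 0.02326 h⁻¹
C = C₀ · e^(−k·t) = 12.47 × e^(−0.02326 × 75.2)
  = 12.47 × 0.1739 = 2.169 mg/L
(2.169 mg/L = 2.169 µg/mL)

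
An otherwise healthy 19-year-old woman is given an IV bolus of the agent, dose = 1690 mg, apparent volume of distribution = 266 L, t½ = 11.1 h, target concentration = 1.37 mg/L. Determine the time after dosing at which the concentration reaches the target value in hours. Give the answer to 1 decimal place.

24.6 h

C₀ = Dose / Vd = 1690 / 266 = 6.353 mg/L
k = ln2 / t½ = 0.693147 / 11.1 = 0.06245 h⁻¹
t = ln(C₀ / C) / k = ln(6.353 / 1.37) / 0.06245
  = ln(4.637) / 0.06245 = 1.534 / 0.06245 = 24.56 h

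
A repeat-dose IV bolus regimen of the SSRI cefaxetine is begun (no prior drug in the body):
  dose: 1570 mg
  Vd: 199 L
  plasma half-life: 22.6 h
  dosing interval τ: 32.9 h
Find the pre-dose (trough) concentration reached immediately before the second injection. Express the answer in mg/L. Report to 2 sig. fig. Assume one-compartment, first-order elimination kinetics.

2.9 mg/L

C₀ per dose = Dose / Vd = 1570 / 199 = 7.889 mg/L
k = ln2 / t½ = 0.693147 / 22.6 = 0.03067 h⁻¹
Fraction remaining after one interval: r = e^(−kτ) = e^(−0.03067 × 32.9) = 0.3646
Before dose 2, 1 dose has been given (aged 1τ).
C_trough = C₀ × r = 7.889 × 0.3646 = 2.876 mg/L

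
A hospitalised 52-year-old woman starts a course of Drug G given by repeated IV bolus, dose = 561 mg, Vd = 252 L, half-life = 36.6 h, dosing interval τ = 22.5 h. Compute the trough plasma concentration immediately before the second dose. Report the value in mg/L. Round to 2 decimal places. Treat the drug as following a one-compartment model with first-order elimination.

1.45 mg/L

C₀ per dose = Dose / Vd = 561 / 252 = 2.226 mg/L
k = ln2 / t½ = 0.693147 / 36.6 = 0.01894 h⁻¹
Fraction remaining after one interval: r = e^(−kτ) = e^(−0.01894 × 22.5) = 0.6530
Before dose 2, 1 dose has been given (aged 1τ).
C_trough = C₀ × r = 2.226 × 0.6530 = 1.454 mg/L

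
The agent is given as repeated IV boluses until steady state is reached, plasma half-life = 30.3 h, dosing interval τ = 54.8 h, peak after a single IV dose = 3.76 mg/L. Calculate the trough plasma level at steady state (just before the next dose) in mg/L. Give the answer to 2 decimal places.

1.50 mg/L

k = ln2 / t½ = 0.693147 / 30.3 = 0.02288 h⁻¹
e^(−kτ) = e^(−0.02288 × 54.8) = 0.2854
Accumulation ratio R = 1 / (1 − e^(−kτ)) = 1 / (1 − 0.2854) = 1.399
Steady-state trough = C₀ × R × e^(−kτ) = 3.76 × 1.399 × 0.2854 = 1.501 mg/L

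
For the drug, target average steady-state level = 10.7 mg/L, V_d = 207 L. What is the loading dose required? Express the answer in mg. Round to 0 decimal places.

2215 mg

LD = Css × Vd = 10.7 × 207 = 2215 mg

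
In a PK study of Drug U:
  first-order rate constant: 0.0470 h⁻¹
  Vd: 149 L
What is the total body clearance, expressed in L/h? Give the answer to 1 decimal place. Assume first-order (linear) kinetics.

CL = k × Vd = 0.0470 × 149 = 7.003 L/h

7.0 L/h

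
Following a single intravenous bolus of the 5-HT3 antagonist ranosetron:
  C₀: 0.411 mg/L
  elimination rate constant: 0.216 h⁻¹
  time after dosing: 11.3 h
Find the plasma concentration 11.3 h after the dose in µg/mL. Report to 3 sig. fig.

0.0358 µg/mL

C = C₀ · e^(−k·t) = 0.4110 × e^(−0.2160 × 11.3)
  = 0.4110 × 0.08709 = 0.03579 mg/L
(0.03579 mg/L = 0.03579 µg/mL)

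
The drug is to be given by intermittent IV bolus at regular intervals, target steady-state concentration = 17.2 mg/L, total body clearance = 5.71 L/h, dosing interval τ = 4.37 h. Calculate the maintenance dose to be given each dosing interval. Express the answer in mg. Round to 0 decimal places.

429 mg

At steady state, Dose/τ = Css × CL.
Dose = Css × CL × τ = 17.2 × 5.710 × 4.37 = 429.2 mg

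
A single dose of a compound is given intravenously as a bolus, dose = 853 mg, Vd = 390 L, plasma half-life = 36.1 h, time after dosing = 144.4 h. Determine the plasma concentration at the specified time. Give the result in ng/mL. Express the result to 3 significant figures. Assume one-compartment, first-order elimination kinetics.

137 ng/mL

C₀ = Dose / Vd = 853.0 / 390 = 2.187 mg/L
k = ln2 / t½ = 0.693147 / 36.1 = 0.01920 h⁻¹
t / t½ = 144.4 / 36.1 = 4 half-lives
C = C₀ × (1/2)^4 = 2.187 × 0.06250 = 0.1367 mg/L
Convert: 0.1367 mg/L × 1000 = 136.7 ng/mL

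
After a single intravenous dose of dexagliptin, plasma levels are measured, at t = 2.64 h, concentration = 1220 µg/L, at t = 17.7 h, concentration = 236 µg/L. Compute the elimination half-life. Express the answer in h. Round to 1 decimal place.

k = ln(C₁/C₂) / (t₂ − t₁) = ln(1220/236) / (17.7 − 2.64)
  = 1.643 / 15.06 = 0.1091 h⁻¹
t½ = ln2 / k = 0.693147 / 0.1091 = 6.353 h

6.4 h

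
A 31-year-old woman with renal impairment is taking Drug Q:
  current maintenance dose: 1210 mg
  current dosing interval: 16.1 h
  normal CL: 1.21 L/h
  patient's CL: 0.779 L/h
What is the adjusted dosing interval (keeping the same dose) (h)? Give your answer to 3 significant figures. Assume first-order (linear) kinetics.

To keep the same average steady-state level, dosing rate must scale with clearance.
CL ratio = 0.779 / 1.21 = 0.6438
New interval (same dose) = 16.1 / 0.6438 = 25.01 h

25.0 h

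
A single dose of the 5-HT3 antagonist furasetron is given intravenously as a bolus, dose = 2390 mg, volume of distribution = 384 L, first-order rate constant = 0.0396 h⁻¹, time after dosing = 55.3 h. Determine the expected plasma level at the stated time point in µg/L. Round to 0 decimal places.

C₀ = Dose / Vd = 2390 / 384 = 6.224 mg/L
C = C₀ · e^(−k·t) = 6.224 × e^(−0.03960 × 55.3)
  = 6.224 × 0.1119 = 0.6965 mg/L
Convert: 0.6965 mg/L × 1000 = 696.5 µg/L

697 µg/L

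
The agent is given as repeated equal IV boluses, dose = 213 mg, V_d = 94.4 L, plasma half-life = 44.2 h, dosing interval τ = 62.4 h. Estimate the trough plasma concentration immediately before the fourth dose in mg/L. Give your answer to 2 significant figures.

1.3 mg/L

C₀ per dose = Dose / Vd = 213 / 94.4 = 2.256 mg/L
k = ln2 / t½ = 0.693147 / 44.2 = 0.01568 h⁻¹
Fraction remaining after one interval: r = e^(−kτ) = e^(−0.01568 × 62.4) = 0.3759
Before dose 4, 3 doses have been given (aged 1τ, 2τ, 3τ).
C_trough = C₀ × (r + r² + … + r^3) = C₀ × r(1−r^3)/(1−r)
        = 2.256 × 0.3759 × (1 − 0.05311) / (1 − 0.3759) = 1.287 mg/L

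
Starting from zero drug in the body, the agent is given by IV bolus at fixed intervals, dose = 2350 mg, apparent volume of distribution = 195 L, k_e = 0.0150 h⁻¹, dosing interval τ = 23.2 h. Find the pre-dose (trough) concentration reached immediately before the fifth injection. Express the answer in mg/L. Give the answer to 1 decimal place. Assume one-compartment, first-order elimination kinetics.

C₀ per dose = Dose / Vd = 2350 / 195 = 12.05 mg/L
Fraction remaining after one interval: r = e^(−kτ) = e^(−0.01500 × 23.2) = 0.7061
Before dose 5, 4 doses have been given (aged 1τ, 2τ, 3τ, 4τ).
C_trough = C₀ × (r + r² + … + r^4) = C₀ × r(1−r^4)/(1−r)
        = 12.05 × 0.7061 × (1 − 0.2486) / (1 − 0.7061) = 21.75 mg/L

21.8 mg/L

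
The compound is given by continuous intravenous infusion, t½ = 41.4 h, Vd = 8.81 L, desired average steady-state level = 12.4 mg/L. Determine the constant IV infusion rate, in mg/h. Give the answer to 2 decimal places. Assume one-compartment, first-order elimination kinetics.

k = ln2 / t½ = 0.693147 / 41.4 = 0.01674 h⁻¹
CL = k × Vd = 0.01674 × 8.81 = 0.1475 L/h
At steady state, infusion rate R₀ = Css × CL = 12.4 × 0.1475 = 1.829 mg/h

1.83 mg/h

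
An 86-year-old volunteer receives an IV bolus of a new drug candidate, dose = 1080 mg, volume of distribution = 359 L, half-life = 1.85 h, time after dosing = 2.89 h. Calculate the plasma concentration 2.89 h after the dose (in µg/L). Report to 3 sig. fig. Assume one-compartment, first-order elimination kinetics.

C₀ = Dose / Vd = 1080 / 359 = 3.008 mg/L
k = ln2 / t½ = 0.693147 / 1.85 = 0.3747 h⁻¹
C = C₀ · e^(−k·t) = 3.008 × e^(−0.3747 × 2.89)
  = 3.008 × 0.3386 = 1.019 mg/L
Convert: 1.019 mg/L × 1000 = 1019 µg/L

1020 µg/L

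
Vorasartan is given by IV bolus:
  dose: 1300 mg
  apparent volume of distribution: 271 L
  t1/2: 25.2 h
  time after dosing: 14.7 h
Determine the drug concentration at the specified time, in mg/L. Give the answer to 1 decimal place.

C₀ = Dose / Vd = 1300 / 271 = 4.797 mg/L
k = ln2 / t½ = 0.693147 / 25.2 = 0.02751 h⁻¹
C = C₀ · e^(−k·t) = 4.797 × e^(−0.02751 × 14.7)
  = 4.797 × 0.6674 = 3.202 mg/L

3.2 mg/L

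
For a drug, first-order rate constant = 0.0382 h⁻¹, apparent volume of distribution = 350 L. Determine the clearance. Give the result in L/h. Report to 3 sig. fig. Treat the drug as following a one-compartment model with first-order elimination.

13.4 L/h

CL = k × Vd = 0.0382 × 350 = 13.37 L/h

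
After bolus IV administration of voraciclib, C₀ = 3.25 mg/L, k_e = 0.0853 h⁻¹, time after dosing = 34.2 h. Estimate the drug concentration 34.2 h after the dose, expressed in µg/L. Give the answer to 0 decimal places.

C = C₀ · e^(−k·t) = 3.250 × e^(−0.08530 × 34.2)
  = 3.250 × 0.05408 = 0.1758 mg/L
Convert: 0.1758 mg/L × 1000 = 175.8 µg/L

176 µg/L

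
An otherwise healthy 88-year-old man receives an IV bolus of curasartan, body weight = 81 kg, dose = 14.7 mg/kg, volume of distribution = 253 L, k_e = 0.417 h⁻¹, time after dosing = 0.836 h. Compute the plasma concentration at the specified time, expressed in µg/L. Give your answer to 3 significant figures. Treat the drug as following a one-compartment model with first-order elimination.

3320 µg/L

Total dose = 14.7 × 81 = 1191 mg
C₀ = Dose / Vd = 1191 / 253 = 4.708 mg/L
C = C₀ · e^(−k·t) = 4.708 × e^(−0.4170 × 0.836)
  = 4.708 × 0.7057 = 3.322 mg/L
Convert: 3.322 mg/L × 1000 = 3322 µg/L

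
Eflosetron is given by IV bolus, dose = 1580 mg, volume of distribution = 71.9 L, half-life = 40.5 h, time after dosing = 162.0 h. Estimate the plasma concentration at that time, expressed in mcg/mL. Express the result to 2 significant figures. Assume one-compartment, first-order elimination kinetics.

C₀ = Dose / Vd = 1580 / 71.9 = 21.97 mg/L
k = ln2 / t½ = 0.693147 / 40.5 = 0.01711 h⁻¹
t / t½ = 162.0 / 40.5 = 4 half-lives
C = C₀ × (1/2)^4 = 21.97 × 0.06250 = 1.373 mg/L
(1.373 mg/L = 1.373 mcg/mL)

1.4 mcg/mL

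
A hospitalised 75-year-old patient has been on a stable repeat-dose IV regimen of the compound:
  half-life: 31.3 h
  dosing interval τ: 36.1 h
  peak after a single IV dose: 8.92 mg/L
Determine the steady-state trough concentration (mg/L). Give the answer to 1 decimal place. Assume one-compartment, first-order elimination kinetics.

7.3 mg/L

k = ln2 / t½ = 0.693147 / 31.3 = 0.02215 h⁻¹
e^(−kτ) = e^(−0.02215 × 36.1) = 0.4495
Accumulation ratio R = 1 / (1 − e^(−kτ)) = 1 / (1 − 0.4495) = 1.817
Steady-state trough = C₀ × R × e^(−kτ) = 8.92 × 1.817 × 0.4495 = 7.285 mg/L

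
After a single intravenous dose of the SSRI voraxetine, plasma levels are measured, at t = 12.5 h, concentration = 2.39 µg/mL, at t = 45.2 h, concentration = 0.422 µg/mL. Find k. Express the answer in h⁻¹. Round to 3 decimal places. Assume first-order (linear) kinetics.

k = ln(C₁/C₂) / (t₂ − t₁) = ln(2.39/0.422) / (45.2 − 12.5)
  = 1.734 / 32.70 = 0.05303 h⁻¹

0.053 h⁻¹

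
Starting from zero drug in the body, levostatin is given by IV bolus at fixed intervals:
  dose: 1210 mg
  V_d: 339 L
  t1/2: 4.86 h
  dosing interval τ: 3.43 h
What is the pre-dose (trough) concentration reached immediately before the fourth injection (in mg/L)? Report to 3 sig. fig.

4.35 mg/L

C₀ per dose = Dose / Vd = 1210 / 339 = 3.569 mg/L
k = ln2 / t½ = 0.693147 / 4.86 = 0.1426 h⁻¹
Fraction remaining after one interval: r = e^(−kτ) = e^(−0.1426 × 3.43) = 0.6132
Before dose 4, 3 doses have been given (aged 1τ, 2τ, 3τ).
C_trough = C₀ × (r + r² + … + r^3) = C₀ × r(1−r^3)/(1−r)
        = 3.569 × 0.6132 × (1 − 0.2306) / (1 − 0.6132) = 4.353 mg/L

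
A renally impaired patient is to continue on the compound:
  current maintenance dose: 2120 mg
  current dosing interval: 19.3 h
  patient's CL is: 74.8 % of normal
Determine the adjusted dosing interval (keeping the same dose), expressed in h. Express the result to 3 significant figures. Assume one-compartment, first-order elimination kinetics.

25.8 h

To keep the same average steady-state level, dosing rate must scale with clearance.
CL ratio = 74.8 / 100 = 0.7480
New interval (same dose) = 19.3 / 0.7480 = 25.80 h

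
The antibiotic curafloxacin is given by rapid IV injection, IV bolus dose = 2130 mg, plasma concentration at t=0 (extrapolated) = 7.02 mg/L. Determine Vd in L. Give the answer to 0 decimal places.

303 L

Vd = Dose / C₀ = 2130 / 7.02 = 303.4 L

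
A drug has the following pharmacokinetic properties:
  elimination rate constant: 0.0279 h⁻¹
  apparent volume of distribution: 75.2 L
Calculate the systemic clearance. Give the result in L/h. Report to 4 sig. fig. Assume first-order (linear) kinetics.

2.098 L/h

CL = k × Vd = 0.0279 × 75.2 = 2.098 L/h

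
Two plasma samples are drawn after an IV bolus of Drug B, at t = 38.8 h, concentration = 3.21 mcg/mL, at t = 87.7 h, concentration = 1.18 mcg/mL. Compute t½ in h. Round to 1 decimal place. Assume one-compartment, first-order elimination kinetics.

k = ln(C₁/C₂) / (t₂ − t₁) = ln(3.21/1.18) / (87.7 − 38.8)
  = 1.001 / 48.90 = 0.02047 h⁻¹
t½ = ln2 / k = 0.693147 / 0.02047 = 33.86 h

33.9 h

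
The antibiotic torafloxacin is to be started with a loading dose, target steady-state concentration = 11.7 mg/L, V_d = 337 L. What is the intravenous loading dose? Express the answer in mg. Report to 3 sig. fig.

3940 mg

LD = Css × Vd = 11.7 × 337 = 3943 mg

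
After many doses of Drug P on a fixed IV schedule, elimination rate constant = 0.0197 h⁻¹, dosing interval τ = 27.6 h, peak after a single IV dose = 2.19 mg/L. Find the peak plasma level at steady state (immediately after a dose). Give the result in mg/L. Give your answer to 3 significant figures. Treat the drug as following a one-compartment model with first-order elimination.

e^(−kτ) = e^(−0.01970 × 27.6) = 0.5806
Accumulation ratio R = 1 / (1 − e^(−kτ)) = 1 / (1 − 0.5806) = 2.384
Steady-state peak = C₀ × R = 2.19 × 2.384 = 5.221 mg/L

5.22 mg/L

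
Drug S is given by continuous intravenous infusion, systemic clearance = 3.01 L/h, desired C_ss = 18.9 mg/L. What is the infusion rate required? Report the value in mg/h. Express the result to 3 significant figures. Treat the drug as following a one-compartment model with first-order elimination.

56.9 mg/h

At steady state, infusion rate R₀ = Css × CL = 18.9 × 3.010 = 56.89 mg/h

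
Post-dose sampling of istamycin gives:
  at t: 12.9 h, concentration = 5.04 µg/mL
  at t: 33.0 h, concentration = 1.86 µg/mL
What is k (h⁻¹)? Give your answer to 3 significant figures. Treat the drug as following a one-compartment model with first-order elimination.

0.0496 h⁻¹

k = ln(C₁/C₂) / (t₂ − t₁) = ln(5.04/1.86) / (33.0 − 12.9)
  = 0.9968 / 20.10 = 0.04959 h⁻¹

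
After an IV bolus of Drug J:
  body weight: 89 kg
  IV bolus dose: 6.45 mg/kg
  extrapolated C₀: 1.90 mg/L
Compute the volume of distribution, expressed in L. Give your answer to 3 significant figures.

302 L

Dose = 6.45 × 89 = 574.1 mg
Vd = Dose / C₀ = 574.1 / 1.90 = 302.2 L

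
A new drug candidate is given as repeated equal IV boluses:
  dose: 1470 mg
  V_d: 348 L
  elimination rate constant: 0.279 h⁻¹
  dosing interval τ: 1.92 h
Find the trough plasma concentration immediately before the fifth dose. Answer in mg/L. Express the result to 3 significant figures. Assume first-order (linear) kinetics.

5.26 mg/L

C₀ per dose = Dose / Vd = 1470 / 348 = 4.224 mg/L
Fraction remaining after one interval: r = e^(−kτ) = e^(−0.2790 × 1.92) = 0.5853
Before dose 5, 4 doses have been given (aged 1τ, 2τ, 3τ, 4τ).
C_trough = C₀ × (r + r² + … + r^4) = C₀ × r(1−r^4)/(1−r)
        = 4.224 × 0.5853 × (1 − 0.1174) / (1 − 0.5853) = 5.262 mg/L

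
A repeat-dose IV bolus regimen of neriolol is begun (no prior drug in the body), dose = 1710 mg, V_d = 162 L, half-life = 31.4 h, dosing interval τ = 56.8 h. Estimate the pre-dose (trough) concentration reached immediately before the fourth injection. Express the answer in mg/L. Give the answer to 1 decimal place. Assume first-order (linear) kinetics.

C₀ per dose = Dose / Vd = 1710 / 162 = 10.56 mg/L
k = ln2 / t½ = 0.693147 / 31.4 = 0.02207 h⁻¹
Fraction remaining after one interval: r = e^(−kτ) = e^(−0.02207 × 56.8) = 0.2855
Before dose 4, 3 doses have been given (aged 1τ, 2τ, 3τ).
C_trough = C₀ × (r + r² + … + r^3) = C₀ × r(1−r^3)/(1−r)
        = 10.56 × 0.2855 × (1 − 0.02327) / (1 − 0.2855) = 4.121 mg/L

4.1 mg/L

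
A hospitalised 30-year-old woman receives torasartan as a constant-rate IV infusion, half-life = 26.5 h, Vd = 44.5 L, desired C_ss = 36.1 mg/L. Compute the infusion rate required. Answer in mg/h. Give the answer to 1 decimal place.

k = ln2 / t½ = 0.693147 / 26.5 = 0.02616 h⁻¹
CL = k × Vd = 0.02616 × 44.5 = 1.164 L/h
At steady state, infusion rate R₀ = Css × CL = 36.1 × 1.164 = 42.02 mg/h

42.0 mg/h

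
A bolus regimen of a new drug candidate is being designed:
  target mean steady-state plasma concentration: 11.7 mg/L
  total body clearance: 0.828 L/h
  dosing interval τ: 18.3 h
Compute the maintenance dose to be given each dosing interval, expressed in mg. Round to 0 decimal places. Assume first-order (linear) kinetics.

177 mg

At steady state, Dose/τ = Css × CL.
Dose = Css × CL × τ = 11.7 × 0.8280 × 18.3 = 177.3 mg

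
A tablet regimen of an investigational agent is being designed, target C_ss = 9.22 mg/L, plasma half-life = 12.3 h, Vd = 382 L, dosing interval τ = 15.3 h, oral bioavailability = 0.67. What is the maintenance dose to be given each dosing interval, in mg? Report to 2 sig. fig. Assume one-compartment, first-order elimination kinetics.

k = ln2 / t½ = 0.693147 / 12.3 = 0.05635 h⁻¹
CL = k × Vd = 0.05635 × 382 = 21.53 L/h
At steady state, F × (Dose/τ) = Css × CL.
Dose = Css × CL × τ / F = 9.22 × 21.53 × 15.3 / 0.67 = 4533 mg

4500 mg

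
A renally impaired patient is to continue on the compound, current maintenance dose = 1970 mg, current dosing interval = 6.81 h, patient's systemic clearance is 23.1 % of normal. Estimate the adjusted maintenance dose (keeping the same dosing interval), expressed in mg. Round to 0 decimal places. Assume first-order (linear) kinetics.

To keep the same average steady-state level, dosing rate must scale with clearance.
CL ratio = 23.1 / 100 = 0.2310
New dose (same interval) = 1970 × 0.2310 = 455.1 mg

455 mg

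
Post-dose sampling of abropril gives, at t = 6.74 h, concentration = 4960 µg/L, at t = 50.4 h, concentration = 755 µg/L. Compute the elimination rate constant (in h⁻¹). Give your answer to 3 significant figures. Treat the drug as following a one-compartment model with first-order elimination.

k = ln(C₁/C₂) / (t₂ − t₁) = ln(4960/755) / (50.4 − 6.74)
  = 1.882 / 43.66 = 0.04311 h⁻¹

0.0431 h⁻¹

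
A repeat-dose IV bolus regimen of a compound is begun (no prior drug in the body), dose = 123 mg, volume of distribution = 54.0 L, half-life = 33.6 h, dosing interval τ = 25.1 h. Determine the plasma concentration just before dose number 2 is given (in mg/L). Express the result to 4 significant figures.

1.357 mg/L

C₀ per dose = Dose / Vd = 123 / 54.0 = 2.278 mg/L
k = ln2 / t½ = 0.693147 / 33.6 = 0.02063 h⁻¹
Fraction remaining after one interval: r = e^(−kτ) = e^(−0.02063 × 25.1) = 0.5958
Before dose 2, 1 dose has been given (aged 1τ).
C_trough = C₀ × r = 2.278 × 0.5958 = 1.357 mg/L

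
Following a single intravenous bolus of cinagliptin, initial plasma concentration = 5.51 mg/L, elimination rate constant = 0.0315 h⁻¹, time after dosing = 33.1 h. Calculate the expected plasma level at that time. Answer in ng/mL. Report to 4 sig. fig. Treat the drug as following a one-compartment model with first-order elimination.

C = C₀ · e^(−k·t) = 5.510 × e^(−0.03150 × 33.1)
  = 5.510 × 0.3525 = 1.942 mg/L
Convert: 1.942 mg/L × 1000 = 1942 ng/mL

1942 ng/mL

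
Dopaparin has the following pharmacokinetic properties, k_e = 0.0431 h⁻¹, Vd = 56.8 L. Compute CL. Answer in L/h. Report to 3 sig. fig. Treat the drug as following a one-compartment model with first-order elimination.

CL = k × Vd = 0.0431 × 56.8 = 2.448 L/h

2.45 L/h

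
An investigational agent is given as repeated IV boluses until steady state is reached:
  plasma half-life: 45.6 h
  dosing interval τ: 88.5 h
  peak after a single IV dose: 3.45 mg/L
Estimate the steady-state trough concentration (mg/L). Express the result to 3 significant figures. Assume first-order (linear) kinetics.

1.22 mg/L

k = ln2 / t½ = 0.693147 / 45.6 = 0.01520 h⁻¹
e^(−kτ) = e^(−0.01520 × 88.5) = 0.2605
Accumulation ratio R = 1 / (1 − e^(−kτ)) = 1 / (1 − 0.2605) = 1.352
Steady-state trough = C₀ × R × e^(−kτ) = 3.45 × 1.352 × 0.2605 = 1.215 mg/L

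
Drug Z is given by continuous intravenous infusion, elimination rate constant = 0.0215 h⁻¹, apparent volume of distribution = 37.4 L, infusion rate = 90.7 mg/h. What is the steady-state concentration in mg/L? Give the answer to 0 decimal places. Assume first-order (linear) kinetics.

CL = k × Vd = 0.02150 × 37.4 = 0.8041 L/h
At steady state Css = R₀ / CL = 90.7 / 0.8041 = 112.8 mg/L

113 mg/L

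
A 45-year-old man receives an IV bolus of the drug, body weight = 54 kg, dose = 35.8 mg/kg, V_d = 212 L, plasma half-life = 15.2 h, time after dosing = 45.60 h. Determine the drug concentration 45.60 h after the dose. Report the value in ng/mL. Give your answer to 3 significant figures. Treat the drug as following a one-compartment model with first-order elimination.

1140 ng/mL

Total dose = 35.8 × 54 = 1933 mg
C₀ = Dose / Vd = 1933 / 212 = 9.118 mg/L
k = ln2 / t½ = 0.693147 / 15.2 = 0.04560 h⁻¹
t / t½ = 45.60 / 15.2 = 3 half-lives
C = C₀ × (1/2)^3 = 9.118 × 0.1250 = 1.140 mg/L
Convert: 1.140 mg/L × 1000 = 1140 ng/mL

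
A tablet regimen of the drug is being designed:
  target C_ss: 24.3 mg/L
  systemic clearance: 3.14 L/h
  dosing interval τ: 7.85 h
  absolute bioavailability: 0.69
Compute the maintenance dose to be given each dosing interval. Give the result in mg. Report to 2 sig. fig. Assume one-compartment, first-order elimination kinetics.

At steady state, F × (Dose/τ) = Css × CL.
Dose = Css × CL × τ / F = 24.3 × 3.140 × 7.85 / 0.69 = 868.1 mg

870 mg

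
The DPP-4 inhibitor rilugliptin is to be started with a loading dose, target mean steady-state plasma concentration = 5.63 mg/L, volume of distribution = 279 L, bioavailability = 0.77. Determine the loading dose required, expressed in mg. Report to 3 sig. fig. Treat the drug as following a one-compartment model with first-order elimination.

LD = Css × Vd / F = 5.63 × 279 / 0.77 = 2040 mg

2040 mg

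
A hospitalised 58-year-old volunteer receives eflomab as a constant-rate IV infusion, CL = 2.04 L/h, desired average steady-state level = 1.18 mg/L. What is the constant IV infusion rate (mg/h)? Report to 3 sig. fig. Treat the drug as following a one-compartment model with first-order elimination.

At steady state, infusion rate R₀ = Css × CL = 1.18 × 2.040 = 2.407 mg/h

2.41 mg/h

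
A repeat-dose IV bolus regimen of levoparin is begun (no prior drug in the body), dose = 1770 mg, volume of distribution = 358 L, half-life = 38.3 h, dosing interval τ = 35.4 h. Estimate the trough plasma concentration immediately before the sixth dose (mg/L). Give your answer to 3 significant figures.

5.28 mg/L

C₀ per dose = Dose / Vd = 1770 / 358 = 4.944 mg/L
k = ln2 / t½ = 0.693147 / 38.3 = 0.01810 h⁻¹
Fraction remaining after one interval: r = e^(−kτ) = e^(−0.01810 × 35.4) = 0.5269
Before dose 6, 5 doses have been given (aged 1τ, 2τ, 3τ, 4τ, 5τ).
C_trough = C₀ × (r + r² + … + r^5) = C₀ × r(1−r^5)/(1−r)
        = 4.944 × 0.5269 × (1 − 0.04061) / (1 − 0.5269) = 5.283 mg/L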